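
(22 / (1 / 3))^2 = 4356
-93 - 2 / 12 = -559 / 6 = -93.17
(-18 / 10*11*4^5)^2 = 10277093376 / 25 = 411083735.04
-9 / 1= -9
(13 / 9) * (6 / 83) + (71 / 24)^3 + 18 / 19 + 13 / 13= 609155503 / 21800448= 27.94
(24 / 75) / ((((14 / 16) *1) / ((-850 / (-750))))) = 1088 / 2625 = 0.41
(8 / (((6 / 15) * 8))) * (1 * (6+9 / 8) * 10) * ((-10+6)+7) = 4275 / 8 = 534.38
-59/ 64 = -0.92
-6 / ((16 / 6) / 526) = -2367 / 2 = -1183.50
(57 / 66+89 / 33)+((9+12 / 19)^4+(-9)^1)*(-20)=-1478818480805 / 8601186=-171931.93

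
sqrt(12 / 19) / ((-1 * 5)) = -2 * sqrt(57) / 95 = -0.16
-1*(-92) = 92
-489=-489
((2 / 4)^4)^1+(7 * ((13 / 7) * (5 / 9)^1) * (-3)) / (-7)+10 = 4421 / 336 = 13.16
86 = 86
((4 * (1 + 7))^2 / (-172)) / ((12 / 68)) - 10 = -5642 / 129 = -43.74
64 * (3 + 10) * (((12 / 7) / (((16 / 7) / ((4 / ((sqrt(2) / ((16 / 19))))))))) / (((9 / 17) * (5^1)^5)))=0.90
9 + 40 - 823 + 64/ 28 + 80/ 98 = -37774/ 49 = -770.90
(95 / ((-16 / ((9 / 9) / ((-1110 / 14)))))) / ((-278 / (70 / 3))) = -4655 / 740592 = -0.01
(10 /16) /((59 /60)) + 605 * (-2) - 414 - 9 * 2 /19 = -1624.31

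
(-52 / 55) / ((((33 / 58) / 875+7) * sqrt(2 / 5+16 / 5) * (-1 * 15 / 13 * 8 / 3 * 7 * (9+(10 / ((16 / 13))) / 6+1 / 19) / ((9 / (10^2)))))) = 1676142 * sqrt(10) / 185459502415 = 0.00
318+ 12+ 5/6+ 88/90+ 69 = 36073/90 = 400.81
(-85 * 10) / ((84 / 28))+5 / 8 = -6785 / 24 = -282.71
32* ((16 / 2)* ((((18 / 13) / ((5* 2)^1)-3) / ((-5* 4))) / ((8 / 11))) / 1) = 50.36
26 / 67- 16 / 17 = -630 / 1139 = -0.55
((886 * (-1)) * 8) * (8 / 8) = -7088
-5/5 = -1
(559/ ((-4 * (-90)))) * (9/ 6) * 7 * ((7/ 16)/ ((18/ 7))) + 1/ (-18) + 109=7721977/ 69120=111.72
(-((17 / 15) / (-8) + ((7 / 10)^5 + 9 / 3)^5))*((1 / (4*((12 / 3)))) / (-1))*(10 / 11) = 9569786956171044345899202421 / 528000000000000000000000000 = 18.12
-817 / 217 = -3.76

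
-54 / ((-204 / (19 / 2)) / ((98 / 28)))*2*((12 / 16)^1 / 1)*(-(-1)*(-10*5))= -89775 / 136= -660.11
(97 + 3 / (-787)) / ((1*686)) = 38168 / 269941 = 0.14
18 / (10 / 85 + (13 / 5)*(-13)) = -1530 / 2863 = -0.53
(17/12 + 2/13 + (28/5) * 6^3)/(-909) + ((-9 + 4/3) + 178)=119825027/709020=169.00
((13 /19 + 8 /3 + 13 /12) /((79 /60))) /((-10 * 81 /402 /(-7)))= 158053 /13509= 11.70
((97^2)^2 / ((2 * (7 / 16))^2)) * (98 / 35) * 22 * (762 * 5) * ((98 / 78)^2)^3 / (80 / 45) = 7825493979495261147232 / 130323843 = 60046525634570.65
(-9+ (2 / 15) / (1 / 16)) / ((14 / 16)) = -824 / 105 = -7.85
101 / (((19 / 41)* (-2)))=-4141 / 38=-108.97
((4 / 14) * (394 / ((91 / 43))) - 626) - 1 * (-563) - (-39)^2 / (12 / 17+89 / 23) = -390006790 / 1139593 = -342.23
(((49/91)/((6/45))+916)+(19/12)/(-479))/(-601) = -68748707/44909124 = -1.53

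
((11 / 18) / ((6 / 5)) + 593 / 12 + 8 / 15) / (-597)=-6812 / 80595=-0.08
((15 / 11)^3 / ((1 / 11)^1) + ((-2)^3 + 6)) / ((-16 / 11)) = -17.80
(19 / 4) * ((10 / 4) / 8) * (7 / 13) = 665 / 832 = 0.80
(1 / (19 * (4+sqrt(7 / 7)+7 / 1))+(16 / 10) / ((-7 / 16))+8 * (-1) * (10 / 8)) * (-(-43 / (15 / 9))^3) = -77959873287 / 332500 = -234465.78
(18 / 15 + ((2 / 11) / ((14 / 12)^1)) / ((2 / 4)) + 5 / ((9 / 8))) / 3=20638 / 10395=1.99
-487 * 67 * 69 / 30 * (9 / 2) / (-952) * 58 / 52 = 195871887 / 495040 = 395.67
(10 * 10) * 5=500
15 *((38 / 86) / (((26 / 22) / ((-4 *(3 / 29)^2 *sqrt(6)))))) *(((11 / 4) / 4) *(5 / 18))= -172425 *sqrt(6) / 3760952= -0.11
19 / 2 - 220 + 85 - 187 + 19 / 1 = -587 / 2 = -293.50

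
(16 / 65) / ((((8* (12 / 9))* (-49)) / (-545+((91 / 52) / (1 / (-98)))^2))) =-346407 / 25480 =-13.60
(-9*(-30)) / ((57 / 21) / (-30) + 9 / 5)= 56700 / 359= 157.94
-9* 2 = -18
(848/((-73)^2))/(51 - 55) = -212/5329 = -0.04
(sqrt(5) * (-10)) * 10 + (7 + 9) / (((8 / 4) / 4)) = 32 - 100 * sqrt(5) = -191.61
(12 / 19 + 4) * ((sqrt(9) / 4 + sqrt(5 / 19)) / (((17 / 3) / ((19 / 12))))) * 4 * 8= 704 * sqrt(95) / 323 + 528 / 17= 52.30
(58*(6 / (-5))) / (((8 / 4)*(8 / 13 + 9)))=-2262 / 625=-3.62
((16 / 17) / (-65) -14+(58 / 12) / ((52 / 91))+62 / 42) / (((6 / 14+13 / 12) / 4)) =-10.79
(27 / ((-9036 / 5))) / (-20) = 3 / 4016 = 0.00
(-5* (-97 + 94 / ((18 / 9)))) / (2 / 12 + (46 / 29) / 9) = 130500 / 179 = 729.05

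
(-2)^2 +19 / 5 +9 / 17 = 708 / 85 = 8.33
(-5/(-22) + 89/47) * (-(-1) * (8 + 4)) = 13158/517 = 25.45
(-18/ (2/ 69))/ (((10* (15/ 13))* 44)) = -2691/ 2200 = -1.22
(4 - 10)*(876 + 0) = -5256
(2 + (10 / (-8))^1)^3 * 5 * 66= 4455 / 32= 139.22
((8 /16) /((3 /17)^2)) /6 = 289 /108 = 2.68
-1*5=-5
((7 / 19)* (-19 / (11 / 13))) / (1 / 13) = -1183 / 11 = -107.55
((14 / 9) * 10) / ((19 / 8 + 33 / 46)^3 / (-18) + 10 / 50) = -8721305600 / 808968973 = -10.78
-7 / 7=-1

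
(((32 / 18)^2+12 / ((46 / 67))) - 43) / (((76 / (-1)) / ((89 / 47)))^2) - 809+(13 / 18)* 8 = -19093211196091 / 23770359792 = -803.24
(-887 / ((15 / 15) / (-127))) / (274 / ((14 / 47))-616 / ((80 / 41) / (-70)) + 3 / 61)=48101123 / 9829073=4.89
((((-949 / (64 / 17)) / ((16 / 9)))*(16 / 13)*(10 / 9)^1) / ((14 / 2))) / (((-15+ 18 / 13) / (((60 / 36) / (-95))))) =-80665 / 2259936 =-0.04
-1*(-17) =17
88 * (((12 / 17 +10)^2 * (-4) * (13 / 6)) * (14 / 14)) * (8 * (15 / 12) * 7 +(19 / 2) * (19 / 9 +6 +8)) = -152143831840 / 7803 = -19498120.19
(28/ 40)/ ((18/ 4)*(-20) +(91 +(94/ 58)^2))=5887/ 30500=0.19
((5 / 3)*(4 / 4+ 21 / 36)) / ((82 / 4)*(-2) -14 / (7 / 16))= -95 / 2628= -0.04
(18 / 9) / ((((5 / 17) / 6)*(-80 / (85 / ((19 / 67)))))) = -58089 / 380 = -152.87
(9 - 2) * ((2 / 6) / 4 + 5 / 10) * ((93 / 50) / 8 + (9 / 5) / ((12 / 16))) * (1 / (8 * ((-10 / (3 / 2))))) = -51597 / 256000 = -0.20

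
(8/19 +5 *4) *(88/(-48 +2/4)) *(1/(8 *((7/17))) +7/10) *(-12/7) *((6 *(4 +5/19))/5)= 332.97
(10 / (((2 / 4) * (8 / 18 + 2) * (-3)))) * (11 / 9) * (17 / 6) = -85 / 9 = -9.44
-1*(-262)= 262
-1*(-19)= 19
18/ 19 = 0.95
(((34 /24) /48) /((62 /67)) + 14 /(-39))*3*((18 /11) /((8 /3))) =-1366641 /2269696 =-0.60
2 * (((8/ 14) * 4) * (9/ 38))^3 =0.32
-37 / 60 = -0.62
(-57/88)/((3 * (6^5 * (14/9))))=-19/1064448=-0.00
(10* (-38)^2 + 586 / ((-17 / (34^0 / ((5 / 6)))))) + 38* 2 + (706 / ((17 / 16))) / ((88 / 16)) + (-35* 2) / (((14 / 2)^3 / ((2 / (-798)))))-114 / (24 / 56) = 261944972084 / 18280185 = 14329.45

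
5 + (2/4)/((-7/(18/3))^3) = 4.69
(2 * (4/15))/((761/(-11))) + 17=193967/11415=16.99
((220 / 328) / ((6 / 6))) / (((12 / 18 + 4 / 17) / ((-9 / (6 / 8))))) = -8415 / 943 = -8.92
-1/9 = -0.11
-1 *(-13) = 13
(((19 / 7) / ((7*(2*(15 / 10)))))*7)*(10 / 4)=95 / 42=2.26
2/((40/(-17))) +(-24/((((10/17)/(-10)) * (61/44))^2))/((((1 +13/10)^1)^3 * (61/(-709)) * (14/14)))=190363452756941/55233556540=3446.52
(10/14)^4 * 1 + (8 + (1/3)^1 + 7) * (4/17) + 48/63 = 188985/40817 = 4.63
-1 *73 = -73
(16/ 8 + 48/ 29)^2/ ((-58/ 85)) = -477530/ 24389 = -19.58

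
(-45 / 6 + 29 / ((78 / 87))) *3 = 969 / 13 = 74.54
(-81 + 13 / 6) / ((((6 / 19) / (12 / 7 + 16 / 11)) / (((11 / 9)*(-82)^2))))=-3686143868 / 567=-6501135.57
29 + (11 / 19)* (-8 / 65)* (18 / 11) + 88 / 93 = 3426083 / 114855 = 29.83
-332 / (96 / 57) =-1577 / 8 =-197.12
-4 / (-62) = 2 / 31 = 0.06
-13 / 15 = -0.87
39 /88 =0.44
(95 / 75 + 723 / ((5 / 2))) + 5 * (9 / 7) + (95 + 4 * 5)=43249 / 105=411.90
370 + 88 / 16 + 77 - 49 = 807 / 2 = 403.50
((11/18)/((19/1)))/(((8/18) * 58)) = 11/8816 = 0.00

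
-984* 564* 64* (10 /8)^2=-55497600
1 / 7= 0.14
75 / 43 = 1.74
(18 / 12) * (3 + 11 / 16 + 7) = 513 / 32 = 16.03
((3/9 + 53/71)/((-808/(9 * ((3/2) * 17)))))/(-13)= 17595/745784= 0.02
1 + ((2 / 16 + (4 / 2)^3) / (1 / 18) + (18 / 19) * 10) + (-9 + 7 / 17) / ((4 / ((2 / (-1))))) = 208035 / 1292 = 161.02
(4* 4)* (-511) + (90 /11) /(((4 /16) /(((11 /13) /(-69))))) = -2444744 /299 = -8176.40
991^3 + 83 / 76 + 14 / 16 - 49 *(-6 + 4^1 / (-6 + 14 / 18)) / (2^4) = 3476421473053 / 3572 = 973242293.69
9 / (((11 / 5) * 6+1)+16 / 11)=165 / 287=0.57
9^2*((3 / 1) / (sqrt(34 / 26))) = 243*sqrt(221) / 17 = 212.50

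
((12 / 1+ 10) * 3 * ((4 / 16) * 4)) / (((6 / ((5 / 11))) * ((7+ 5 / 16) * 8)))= 10 / 117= 0.09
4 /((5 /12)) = 48 /5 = 9.60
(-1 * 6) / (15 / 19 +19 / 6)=-684 / 451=-1.52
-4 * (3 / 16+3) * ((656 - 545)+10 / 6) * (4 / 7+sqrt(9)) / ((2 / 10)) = -359125 / 14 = -25651.79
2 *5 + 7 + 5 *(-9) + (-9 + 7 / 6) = -215 / 6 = -35.83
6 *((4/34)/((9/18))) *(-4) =-96/17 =-5.65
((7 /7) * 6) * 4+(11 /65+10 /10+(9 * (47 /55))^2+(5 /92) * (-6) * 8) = 73905211 /904475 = 81.71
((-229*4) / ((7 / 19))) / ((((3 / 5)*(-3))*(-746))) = -43510 / 23499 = -1.85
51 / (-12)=-17 / 4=-4.25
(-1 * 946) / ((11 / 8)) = -688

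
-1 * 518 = -518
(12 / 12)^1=1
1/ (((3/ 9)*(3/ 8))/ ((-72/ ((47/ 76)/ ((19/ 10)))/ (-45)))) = 39.33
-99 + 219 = 120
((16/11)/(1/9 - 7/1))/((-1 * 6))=12/341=0.04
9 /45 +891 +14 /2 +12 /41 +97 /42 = 7755907 /8610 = 900.80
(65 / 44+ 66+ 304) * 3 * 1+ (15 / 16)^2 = 3140715 / 2816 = 1115.31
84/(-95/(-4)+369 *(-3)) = -48/619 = -0.08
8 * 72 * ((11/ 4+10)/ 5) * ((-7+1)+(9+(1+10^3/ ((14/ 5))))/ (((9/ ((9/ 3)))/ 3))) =18565632/ 35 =530446.63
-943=-943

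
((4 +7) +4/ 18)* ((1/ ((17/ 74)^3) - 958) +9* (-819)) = -1364010151/ 14739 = -92544.28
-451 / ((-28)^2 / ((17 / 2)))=-7667 / 1568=-4.89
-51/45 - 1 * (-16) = 223/15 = 14.87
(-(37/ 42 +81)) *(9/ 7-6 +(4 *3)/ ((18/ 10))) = -140999/ 882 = -159.86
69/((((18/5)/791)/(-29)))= -439664.17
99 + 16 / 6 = 305 / 3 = 101.67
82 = 82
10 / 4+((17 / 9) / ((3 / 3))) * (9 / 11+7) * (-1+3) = 6343 / 198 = 32.04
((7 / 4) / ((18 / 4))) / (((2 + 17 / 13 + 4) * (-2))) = -91 / 3420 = -0.03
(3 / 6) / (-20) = -1 / 40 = -0.02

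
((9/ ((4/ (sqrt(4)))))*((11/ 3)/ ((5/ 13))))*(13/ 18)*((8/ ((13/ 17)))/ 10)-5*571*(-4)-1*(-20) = 860431/ 75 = 11472.41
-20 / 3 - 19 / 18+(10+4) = 113 / 18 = 6.28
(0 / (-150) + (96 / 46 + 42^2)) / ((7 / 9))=365580 / 161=2270.68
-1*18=-18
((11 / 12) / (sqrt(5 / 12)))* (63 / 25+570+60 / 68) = 446776* sqrt(15) / 2125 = 814.29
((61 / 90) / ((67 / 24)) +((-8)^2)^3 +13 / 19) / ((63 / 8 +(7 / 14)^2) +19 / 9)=120135777144 / 4691005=25609.82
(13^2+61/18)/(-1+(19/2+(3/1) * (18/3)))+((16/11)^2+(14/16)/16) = 64093619/7387776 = 8.68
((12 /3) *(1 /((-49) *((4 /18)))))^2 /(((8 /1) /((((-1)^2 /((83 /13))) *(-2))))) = -1053 /199283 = -0.01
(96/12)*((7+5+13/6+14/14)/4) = 91/3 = 30.33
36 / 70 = 18 / 35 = 0.51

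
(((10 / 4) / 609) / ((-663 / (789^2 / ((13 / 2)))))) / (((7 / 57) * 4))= -19713165 / 16330132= -1.21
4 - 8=-4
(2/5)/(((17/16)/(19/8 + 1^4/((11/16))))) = 1348/935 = 1.44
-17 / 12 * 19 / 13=-323 / 156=-2.07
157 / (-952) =-157 / 952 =-0.16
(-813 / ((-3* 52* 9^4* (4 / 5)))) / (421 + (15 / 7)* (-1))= 9485 / 4001265216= 0.00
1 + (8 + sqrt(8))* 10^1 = 20* sqrt(2) + 81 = 109.28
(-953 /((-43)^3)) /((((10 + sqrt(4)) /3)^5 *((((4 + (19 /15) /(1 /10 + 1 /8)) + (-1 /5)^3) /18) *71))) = 28947375 /93854713641472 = 0.00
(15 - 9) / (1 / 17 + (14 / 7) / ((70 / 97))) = 1785 / 842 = 2.12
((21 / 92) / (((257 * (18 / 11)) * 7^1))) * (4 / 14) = 11 / 496524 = 0.00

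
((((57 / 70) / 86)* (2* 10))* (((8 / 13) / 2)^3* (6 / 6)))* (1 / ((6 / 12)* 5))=7296 / 3306485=0.00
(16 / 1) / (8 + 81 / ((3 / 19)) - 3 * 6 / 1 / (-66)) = 88 / 2867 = 0.03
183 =183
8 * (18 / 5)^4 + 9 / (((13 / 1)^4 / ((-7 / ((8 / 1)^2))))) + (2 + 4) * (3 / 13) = 1536670203057 / 1142440000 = 1345.08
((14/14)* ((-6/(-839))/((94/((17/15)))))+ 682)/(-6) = -134466547/1182990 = -113.67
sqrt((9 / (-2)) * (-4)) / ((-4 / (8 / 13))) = -0.65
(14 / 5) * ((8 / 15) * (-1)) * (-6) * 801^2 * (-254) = -36504530496 / 25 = -1460181219.84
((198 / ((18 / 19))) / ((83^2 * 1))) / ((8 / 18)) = 1881 / 27556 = 0.07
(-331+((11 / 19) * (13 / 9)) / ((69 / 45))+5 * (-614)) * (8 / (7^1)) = -35663968 / 9177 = -3886.23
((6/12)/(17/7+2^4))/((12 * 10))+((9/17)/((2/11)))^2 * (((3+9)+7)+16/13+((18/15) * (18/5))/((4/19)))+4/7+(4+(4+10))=1482167743649/4071085200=364.07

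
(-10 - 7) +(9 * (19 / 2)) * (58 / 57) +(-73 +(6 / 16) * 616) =228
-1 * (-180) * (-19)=-3420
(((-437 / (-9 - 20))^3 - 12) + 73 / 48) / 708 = 3993498077 / 828835776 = 4.82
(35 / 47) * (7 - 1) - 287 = -13279 / 47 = -282.53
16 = 16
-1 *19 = -19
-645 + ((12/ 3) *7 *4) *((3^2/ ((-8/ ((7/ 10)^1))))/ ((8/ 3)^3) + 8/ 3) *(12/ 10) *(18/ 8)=3810351/ 25600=148.84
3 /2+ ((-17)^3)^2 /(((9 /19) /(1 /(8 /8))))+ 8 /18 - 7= 917227531 /18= 50957085.06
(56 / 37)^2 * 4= 12544 / 1369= 9.16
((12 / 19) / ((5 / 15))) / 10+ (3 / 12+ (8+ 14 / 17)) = 59839 / 6460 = 9.26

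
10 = 10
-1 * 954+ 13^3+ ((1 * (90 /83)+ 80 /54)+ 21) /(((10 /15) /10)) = 1596.49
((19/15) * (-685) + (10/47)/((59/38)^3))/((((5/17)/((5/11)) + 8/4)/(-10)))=854237286686/260625951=3277.64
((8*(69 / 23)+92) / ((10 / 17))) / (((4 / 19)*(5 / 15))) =28101 / 10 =2810.10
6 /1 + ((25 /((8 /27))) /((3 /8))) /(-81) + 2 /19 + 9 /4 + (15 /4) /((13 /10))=75245 /8892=8.46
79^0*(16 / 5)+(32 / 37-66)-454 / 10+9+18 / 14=-125679 / 1295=-97.05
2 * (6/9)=1.33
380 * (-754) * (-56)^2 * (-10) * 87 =781718246400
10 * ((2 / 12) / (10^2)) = 1 / 60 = 0.02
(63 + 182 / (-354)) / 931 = 1580 / 23541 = 0.07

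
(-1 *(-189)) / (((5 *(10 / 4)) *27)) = 14 / 25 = 0.56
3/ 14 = 0.21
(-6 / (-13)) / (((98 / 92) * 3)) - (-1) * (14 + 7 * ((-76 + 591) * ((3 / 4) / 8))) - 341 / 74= 347.51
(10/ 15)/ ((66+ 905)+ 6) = 2/ 2931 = 0.00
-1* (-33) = 33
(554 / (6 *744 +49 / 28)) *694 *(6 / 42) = 1537904 / 125041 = 12.30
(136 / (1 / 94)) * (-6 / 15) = -25568 / 5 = -5113.60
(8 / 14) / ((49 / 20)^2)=1600 / 16807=0.10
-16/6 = -2.67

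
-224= -224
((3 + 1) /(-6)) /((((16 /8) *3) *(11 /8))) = -8 /99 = -0.08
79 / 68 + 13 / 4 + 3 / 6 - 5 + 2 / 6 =25 / 102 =0.25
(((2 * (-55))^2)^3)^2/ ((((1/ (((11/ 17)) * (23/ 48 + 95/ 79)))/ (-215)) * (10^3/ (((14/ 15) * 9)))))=-8283193992237030510875000000/ 1343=-6167679815515287052029040.00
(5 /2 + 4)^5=371293 /32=11602.91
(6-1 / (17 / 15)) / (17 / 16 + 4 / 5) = 6960 / 2533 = 2.75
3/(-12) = -1/4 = -0.25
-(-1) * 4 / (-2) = -2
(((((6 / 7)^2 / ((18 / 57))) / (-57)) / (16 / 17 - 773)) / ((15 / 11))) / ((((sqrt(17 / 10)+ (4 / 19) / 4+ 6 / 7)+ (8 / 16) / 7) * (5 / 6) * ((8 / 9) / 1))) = -252909 / 3630746875+ 18411 * sqrt(170) / 2593390625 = 0.00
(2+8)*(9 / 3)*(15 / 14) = 225 / 7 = 32.14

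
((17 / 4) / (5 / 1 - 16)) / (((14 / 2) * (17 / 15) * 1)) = -15 / 308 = -0.05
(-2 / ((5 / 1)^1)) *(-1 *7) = 14 / 5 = 2.80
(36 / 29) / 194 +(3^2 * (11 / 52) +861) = 126223059 / 146276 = 862.91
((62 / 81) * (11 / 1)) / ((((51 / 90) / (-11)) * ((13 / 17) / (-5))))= 375100 / 351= 1068.66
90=90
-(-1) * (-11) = -11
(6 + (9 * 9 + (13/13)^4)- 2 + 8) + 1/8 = 753/8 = 94.12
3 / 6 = 1 / 2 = 0.50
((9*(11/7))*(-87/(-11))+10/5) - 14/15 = 11857/105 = 112.92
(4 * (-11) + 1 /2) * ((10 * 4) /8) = -435 /2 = -217.50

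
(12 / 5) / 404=3 / 505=0.01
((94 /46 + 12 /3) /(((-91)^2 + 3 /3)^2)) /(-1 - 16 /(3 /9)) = -139 /77302647548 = -0.00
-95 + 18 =-77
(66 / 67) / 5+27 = 9111 / 335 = 27.20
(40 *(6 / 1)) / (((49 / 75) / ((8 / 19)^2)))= 1152000 / 17689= 65.13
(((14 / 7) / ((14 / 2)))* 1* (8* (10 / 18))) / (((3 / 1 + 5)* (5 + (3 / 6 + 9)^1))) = 20 / 1827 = 0.01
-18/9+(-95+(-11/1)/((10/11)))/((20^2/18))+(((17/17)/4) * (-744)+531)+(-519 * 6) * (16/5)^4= -3261883859/10000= -326188.39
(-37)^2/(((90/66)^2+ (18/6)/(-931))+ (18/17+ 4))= 197.97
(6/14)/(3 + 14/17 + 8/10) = 85/917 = 0.09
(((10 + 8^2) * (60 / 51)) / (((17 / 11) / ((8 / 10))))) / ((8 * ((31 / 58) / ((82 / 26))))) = 3871384 / 116467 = 33.24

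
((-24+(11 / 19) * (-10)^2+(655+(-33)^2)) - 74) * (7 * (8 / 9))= 1812944 / 171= 10602.01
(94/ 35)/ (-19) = -94/ 665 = -0.14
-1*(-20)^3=8000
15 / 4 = 3.75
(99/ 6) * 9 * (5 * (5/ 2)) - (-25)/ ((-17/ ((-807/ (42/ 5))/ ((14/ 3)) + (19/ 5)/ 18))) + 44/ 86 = 1216451353/ 644742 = 1886.73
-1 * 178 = -178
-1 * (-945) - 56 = 889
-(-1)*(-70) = -70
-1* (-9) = 9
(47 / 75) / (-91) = -47 / 6825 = -0.01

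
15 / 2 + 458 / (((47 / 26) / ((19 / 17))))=290.67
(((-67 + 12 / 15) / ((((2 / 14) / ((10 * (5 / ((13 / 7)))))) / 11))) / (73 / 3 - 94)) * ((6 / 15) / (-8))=-48657 / 494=-98.50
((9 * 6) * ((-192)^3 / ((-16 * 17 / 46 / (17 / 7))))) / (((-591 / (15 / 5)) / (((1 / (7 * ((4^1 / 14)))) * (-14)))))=1098842112 / 197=5577878.74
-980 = -980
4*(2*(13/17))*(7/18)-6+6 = 364/153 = 2.38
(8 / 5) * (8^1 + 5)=104 / 5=20.80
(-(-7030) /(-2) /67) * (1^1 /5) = -703 /67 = -10.49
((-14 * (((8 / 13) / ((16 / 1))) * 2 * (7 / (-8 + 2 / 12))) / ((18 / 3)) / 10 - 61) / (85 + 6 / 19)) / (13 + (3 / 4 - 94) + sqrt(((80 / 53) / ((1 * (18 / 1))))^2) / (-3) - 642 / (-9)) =20261895336 / 253545383845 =0.08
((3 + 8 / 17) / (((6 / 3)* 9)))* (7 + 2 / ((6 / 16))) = 2183 / 918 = 2.38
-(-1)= 1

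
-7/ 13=-0.54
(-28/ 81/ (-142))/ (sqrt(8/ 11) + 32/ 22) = 44/ 17253 - 11 * sqrt(22)/ 34506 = 0.00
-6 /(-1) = 6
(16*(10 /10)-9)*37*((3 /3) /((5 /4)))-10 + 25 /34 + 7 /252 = 605767 /3060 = 197.96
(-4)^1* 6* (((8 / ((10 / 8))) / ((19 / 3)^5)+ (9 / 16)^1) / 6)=-111548871 / 49521980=-2.25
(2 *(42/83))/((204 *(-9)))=-7/12699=-0.00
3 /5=0.60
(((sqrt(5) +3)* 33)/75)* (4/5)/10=22* sqrt(5)/625 +66/625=0.18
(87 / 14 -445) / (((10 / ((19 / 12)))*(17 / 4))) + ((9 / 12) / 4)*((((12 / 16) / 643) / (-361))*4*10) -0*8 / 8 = -54185480707 / 3314716440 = -16.35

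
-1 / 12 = -0.08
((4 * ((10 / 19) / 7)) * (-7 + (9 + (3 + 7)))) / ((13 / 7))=480 / 247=1.94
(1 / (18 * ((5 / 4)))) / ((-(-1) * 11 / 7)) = 14 / 495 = 0.03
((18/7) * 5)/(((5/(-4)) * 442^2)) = -18/341887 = -0.00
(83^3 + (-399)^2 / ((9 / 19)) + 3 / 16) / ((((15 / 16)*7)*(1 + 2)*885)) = 4842017 / 92925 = 52.11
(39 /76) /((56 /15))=585 /4256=0.14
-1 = -1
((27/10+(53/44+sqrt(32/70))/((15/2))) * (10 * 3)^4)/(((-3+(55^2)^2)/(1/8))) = 5400 * sqrt(35)/32027177+1593000/50328421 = 0.03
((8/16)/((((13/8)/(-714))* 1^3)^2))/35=2330496/845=2757.98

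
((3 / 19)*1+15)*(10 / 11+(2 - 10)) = -22464 / 209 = -107.48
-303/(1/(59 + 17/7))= -130290/7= -18612.86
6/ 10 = 3/ 5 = 0.60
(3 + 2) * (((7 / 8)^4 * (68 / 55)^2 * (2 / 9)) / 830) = 693889 / 578476800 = 0.00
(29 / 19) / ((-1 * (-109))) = 29 / 2071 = 0.01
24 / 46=12 / 23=0.52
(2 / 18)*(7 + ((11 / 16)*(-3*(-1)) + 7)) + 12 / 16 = 365 / 144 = 2.53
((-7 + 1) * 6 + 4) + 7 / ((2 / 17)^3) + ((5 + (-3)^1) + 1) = 34159 / 8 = 4269.88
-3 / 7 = -0.43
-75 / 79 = -0.95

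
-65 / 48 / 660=-13 / 6336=-0.00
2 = 2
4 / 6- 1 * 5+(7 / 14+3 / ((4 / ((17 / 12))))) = -133 / 48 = -2.77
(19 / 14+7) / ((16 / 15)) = 1755 / 224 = 7.83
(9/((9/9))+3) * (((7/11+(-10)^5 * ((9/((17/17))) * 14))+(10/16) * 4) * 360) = -598751850960/11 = -54431986450.91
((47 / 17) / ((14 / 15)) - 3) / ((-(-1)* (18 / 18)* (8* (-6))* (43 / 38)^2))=0.00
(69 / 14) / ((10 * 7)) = 69 / 980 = 0.07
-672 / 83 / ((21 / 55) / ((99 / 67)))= -174240 / 5561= -31.33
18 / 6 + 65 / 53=224 / 53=4.23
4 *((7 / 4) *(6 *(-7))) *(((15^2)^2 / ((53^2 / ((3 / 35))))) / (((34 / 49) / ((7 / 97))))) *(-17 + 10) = 1531537875 / 4632041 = 330.64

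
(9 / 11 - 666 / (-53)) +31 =25876 / 583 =44.38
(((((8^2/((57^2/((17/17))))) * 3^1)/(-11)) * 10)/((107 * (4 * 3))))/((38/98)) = -7840/72657387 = -0.00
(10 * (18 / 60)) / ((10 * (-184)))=-0.00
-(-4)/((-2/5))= -10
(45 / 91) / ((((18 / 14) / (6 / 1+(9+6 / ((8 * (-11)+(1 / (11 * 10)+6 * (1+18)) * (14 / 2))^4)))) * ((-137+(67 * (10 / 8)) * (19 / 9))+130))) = 100490172946287460922700 / 2957723538465167544915869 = 0.03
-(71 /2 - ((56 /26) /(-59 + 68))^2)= -970351 /27378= -35.44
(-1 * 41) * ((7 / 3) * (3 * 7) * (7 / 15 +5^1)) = -164738 / 15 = -10982.53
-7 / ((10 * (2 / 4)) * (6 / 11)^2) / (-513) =847 / 92340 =0.01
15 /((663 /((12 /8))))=15 /442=0.03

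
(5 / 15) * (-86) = -86 / 3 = -28.67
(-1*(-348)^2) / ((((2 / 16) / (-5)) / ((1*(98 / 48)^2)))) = 20192410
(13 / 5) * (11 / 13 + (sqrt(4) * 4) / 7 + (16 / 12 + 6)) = 509 / 21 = 24.24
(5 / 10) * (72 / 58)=18 / 29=0.62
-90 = -90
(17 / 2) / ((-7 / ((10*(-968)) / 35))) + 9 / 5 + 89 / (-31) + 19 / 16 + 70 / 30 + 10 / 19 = 2346835097 / 6926640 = 338.81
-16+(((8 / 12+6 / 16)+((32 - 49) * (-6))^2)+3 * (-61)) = 10206.04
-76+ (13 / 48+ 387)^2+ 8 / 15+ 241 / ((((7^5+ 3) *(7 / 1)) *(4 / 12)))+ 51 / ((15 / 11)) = 4065065822191 / 27111168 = 149940.64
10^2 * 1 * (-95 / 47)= -9500 / 47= -202.13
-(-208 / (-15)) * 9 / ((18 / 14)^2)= -10192 / 135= -75.50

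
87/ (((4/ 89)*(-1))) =-7743/ 4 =-1935.75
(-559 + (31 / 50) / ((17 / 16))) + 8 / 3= -708581 / 1275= -555.75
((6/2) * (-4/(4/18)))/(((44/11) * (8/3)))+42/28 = -57/16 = -3.56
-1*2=-2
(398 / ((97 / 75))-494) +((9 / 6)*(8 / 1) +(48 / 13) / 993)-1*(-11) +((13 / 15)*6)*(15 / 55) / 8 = -14975634731 / 91826020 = -163.09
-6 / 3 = -2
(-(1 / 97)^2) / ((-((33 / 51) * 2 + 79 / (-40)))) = -680 / 4356367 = -0.00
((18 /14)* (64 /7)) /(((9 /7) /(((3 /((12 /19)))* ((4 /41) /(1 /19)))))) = 23104 /287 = 80.50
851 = 851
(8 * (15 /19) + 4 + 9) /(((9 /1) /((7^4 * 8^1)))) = 7049336 /171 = 41224.19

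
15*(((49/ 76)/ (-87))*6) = -735/ 1102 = -0.67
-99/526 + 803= 422279/526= 802.81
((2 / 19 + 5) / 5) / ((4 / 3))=291 / 380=0.77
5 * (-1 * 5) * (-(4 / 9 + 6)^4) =282912400 / 6561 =43120.32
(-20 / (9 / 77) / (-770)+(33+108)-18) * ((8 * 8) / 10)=35488 / 45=788.62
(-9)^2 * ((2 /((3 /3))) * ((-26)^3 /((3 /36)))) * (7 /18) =-13287456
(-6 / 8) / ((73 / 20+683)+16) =-15 / 14053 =-0.00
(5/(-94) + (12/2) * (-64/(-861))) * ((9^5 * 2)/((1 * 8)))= 625742253/107912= 5798.63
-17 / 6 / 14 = -17 / 84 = -0.20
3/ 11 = 0.27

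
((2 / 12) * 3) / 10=1 / 20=0.05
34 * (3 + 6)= 306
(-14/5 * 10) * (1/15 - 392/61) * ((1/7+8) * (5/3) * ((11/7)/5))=4864684/6405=759.51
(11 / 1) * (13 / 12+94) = 12551 / 12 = 1045.92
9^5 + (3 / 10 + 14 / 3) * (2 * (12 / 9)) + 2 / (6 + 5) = 29235901 / 495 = 59062.43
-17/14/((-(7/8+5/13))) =884/917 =0.96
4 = 4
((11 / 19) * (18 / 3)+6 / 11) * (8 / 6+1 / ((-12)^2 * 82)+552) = 228681635 / 102828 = 2223.92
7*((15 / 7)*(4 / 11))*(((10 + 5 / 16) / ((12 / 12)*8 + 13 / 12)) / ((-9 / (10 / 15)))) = -50 / 109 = -0.46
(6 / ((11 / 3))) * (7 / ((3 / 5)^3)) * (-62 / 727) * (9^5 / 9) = -237289500 / 7997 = -29672.31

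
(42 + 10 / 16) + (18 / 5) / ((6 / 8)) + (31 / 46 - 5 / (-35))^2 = 49863827 / 1036840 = 48.09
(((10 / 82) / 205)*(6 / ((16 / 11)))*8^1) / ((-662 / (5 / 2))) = -165 / 2225644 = -0.00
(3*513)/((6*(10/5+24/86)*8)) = 22059/1568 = 14.07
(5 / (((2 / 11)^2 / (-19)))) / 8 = -11495 / 32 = -359.22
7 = 7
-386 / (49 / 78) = -30108 / 49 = -614.45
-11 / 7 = -1.57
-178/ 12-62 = -461/ 6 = -76.83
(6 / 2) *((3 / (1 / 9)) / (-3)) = -27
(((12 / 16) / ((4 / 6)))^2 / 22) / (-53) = -81 / 74624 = -0.00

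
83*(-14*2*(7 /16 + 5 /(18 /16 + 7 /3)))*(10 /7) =-12505 /2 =-6252.50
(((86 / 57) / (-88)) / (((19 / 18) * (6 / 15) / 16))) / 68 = -645 / 67507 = -0.01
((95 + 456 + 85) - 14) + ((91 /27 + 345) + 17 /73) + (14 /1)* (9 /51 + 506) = 269968373 /33507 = 8057.07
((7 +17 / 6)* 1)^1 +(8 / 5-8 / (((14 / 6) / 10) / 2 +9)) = 173221 / 16410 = 10.56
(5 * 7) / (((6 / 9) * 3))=35 / 2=17.50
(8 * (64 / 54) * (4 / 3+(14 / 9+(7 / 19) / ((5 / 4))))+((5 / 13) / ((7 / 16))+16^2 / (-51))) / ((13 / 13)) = 930131984 / 35712495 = 26.05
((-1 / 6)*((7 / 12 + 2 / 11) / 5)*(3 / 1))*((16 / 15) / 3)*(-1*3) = 202 / 2475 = 0.08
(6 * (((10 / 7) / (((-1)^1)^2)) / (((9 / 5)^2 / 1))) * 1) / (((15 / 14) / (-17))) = -3400 / 81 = -41.98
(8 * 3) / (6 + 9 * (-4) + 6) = -1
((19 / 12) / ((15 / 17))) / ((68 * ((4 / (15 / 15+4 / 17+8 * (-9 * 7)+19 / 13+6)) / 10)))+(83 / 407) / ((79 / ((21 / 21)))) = -33432909625 / 1023237072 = -32.67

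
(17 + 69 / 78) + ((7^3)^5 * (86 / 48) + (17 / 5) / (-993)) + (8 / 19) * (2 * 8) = 8506047705339.16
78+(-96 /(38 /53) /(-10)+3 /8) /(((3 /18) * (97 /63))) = 4852209 /36860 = 131.64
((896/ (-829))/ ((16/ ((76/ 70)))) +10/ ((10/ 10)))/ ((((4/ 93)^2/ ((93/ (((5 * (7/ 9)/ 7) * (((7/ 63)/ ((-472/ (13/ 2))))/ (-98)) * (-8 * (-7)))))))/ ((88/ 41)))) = 24357584551305852/ 11046425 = 2205019682.96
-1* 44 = -44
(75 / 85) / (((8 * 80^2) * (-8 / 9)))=-27 / 1392640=-0.00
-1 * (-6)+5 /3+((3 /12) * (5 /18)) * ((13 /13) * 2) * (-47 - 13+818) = 2033 /18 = 112.94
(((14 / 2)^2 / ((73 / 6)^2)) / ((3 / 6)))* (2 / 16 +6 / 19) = 29547 / 101251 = 0.29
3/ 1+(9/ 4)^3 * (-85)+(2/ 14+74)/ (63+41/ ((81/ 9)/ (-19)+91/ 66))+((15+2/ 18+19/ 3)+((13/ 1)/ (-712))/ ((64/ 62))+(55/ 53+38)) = -2817984080926537/ 3117052770048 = -904.05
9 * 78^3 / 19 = 4270968 / 19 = 224787.79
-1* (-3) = 3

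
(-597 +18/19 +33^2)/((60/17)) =26537/190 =139.67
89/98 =0.91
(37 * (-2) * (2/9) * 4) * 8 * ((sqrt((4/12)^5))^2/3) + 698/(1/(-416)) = -1905109184/6561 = -290368.72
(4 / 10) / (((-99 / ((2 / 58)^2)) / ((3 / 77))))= -2 / 10684905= -0.00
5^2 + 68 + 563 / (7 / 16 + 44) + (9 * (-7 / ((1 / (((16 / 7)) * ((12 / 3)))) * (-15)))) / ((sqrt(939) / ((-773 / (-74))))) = 118.76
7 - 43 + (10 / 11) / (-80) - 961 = -87737 / 88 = -997.01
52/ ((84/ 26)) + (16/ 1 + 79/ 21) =251/ 7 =35.86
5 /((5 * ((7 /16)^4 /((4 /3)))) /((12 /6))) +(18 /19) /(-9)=9947066 /136857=72.68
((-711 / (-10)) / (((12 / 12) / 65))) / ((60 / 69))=212589 / 40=5314.72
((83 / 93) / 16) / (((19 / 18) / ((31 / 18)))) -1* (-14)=12851 / 912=14.09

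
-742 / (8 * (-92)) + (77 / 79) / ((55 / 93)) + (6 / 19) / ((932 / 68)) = 1724148971 / 643508720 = 2.68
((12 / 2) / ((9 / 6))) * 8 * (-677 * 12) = -259968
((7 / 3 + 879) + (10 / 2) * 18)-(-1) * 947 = 5755 / 3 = 1918.33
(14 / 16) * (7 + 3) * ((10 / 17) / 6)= 175 / 204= 0.86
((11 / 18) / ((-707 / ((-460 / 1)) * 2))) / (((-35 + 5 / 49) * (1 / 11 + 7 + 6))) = -19481 / 44766432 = -0.00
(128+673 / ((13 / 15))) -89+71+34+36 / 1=12435 / 13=956.54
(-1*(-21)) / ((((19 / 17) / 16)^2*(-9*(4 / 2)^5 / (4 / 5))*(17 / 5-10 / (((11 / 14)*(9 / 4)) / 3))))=712096 / 808279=0.88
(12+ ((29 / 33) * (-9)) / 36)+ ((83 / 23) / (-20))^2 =82486837 / 6982800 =11.81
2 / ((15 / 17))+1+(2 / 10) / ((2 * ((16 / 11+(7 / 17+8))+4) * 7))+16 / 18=6790157 / 1633590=4.16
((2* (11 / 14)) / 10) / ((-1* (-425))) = 11 / 29750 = 0.00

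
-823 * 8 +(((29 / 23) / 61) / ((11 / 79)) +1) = -6582.85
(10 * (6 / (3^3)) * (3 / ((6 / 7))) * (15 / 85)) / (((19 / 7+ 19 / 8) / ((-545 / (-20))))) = 21364 / 2907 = 7.35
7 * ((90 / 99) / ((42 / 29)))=145 / 33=4.39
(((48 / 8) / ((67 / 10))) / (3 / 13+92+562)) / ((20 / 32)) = 416 / 189945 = 0.00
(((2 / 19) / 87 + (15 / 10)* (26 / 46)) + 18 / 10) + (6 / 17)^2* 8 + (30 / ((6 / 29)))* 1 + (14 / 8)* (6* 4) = 20947165483 / 109874910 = 190.65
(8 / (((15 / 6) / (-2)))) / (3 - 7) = 8 / 5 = 1.60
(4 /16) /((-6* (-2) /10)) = 5 /24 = 0.21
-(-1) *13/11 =13/11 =1.18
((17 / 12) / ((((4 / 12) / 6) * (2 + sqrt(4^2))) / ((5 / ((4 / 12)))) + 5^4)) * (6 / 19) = 765 / 1068788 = 0.00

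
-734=-734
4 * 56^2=12544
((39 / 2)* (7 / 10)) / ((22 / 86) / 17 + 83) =5117 / 31120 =0.16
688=688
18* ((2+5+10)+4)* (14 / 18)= 294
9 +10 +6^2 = 55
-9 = -9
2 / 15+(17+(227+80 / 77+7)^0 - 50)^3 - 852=-33619.87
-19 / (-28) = 19 / 28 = 0.68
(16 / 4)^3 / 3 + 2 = 23.33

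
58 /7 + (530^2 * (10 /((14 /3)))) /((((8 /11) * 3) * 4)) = 3862839 /56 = 68979.27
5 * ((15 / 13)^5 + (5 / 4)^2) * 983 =105339877375 / 5940688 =17731.93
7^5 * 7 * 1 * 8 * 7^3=322828856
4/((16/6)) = 3/2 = 1.50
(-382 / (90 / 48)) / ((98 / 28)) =-6112 / 105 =-58.21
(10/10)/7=1/7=0.14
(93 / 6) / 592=31 / 1184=0.03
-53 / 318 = -1 / 6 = -0.17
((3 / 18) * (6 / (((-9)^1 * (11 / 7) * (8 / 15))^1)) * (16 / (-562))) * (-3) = -35 / 3091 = -0.01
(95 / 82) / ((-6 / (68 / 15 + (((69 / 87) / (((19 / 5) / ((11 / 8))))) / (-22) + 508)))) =-67775683 / 684864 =-98.96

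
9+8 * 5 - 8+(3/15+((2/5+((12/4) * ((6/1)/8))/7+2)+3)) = 6569/140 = 46.92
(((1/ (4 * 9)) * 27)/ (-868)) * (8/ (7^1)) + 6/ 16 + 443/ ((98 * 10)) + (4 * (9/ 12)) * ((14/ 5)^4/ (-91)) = -118510153/ 98735000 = -1.20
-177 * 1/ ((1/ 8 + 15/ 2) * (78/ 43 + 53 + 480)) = -60888/ 1402817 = -0.04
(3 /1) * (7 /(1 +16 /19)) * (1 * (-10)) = -114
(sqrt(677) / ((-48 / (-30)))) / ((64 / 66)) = 165 * sqrt(677) / 256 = 16.77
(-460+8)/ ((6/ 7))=-1582/ 3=-527.33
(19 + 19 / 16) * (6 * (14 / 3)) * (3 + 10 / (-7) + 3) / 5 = 2584 / 5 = 516.80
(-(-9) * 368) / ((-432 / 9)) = -69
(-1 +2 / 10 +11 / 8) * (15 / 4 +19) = 2093 / 160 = 13.08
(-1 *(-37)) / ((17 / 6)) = 222 / 17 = 13.06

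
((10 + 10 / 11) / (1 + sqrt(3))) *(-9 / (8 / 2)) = 135 / 11 - 135 *sqrt(3) / 11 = -8.98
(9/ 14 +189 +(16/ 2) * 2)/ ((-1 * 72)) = -2879/ 1008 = -2.86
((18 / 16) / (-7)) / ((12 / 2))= -3 / 112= -0.03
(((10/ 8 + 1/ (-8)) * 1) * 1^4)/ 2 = 9/ 16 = 0.56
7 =7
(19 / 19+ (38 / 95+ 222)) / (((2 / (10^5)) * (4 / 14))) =39095000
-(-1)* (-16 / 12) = -4 / 3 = -1.33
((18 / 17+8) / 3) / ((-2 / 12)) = -308 / 17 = -18.12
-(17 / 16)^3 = -4913 / 4096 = -1.20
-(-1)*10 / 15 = 2 / 3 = 0.67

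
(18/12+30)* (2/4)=63/4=15.75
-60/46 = -1.30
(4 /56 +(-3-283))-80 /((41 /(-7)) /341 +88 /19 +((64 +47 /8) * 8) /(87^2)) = -341338897483 /1126558958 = -302.99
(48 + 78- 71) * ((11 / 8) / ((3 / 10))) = 3025 / 12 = 252.08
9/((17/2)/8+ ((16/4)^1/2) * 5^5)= 16/11113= 0.00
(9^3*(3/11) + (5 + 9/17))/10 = 38213/1870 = 20.43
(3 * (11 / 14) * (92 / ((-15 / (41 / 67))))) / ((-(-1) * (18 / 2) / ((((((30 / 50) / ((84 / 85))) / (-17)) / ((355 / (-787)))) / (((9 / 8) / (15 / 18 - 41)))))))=3934831582 / 1416039975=2.78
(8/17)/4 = 2/17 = 0.12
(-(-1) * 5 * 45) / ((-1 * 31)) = -225 / 31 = -7.26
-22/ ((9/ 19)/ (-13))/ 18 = 2717/ 81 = 33.54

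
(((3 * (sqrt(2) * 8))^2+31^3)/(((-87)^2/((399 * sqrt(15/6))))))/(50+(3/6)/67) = 9508037 * sqrt(10)/582987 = 51.57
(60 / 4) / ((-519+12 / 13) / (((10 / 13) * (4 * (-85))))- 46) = -10200 / 29933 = -0.34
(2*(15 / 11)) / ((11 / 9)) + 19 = 2569 / 121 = 21.23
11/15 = 0.73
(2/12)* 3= 1/2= 0.50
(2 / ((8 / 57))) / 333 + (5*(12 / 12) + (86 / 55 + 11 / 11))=185749 / 24420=7.61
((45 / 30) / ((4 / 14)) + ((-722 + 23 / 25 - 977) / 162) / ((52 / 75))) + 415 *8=4647425 / 1404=3310.13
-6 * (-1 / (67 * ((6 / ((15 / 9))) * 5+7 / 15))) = 90 / 18559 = 0.00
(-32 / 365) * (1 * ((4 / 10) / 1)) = -64 / 1825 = -0.04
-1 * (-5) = 5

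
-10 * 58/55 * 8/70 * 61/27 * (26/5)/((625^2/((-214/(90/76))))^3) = 395743028922755072/282300822436809539794921875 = 0.00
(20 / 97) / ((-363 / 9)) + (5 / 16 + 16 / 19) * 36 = 37072623 / 892012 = 41.56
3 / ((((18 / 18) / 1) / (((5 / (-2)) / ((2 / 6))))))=-22.50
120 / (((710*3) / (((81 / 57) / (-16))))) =-0.01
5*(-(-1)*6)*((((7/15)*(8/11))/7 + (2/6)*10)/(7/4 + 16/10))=22320/737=30.28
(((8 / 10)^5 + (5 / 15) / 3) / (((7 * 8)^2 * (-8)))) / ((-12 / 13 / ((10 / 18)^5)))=22919 / 22856214528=0.00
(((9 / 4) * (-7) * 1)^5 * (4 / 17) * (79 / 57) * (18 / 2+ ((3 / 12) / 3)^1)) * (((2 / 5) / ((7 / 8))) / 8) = -135648747171 / 826880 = -164048.89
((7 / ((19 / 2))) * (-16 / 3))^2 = 50176 / 3249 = 15.44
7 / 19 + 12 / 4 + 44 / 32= 721 / 152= 4.74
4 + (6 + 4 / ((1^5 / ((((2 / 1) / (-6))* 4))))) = 14 / 3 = 4.67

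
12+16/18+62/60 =1253/90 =13.92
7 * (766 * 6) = 32172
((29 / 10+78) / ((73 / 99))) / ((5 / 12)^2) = 5766552 / 9125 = 631.95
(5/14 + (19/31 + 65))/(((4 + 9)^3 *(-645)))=-28631/615006210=-0.00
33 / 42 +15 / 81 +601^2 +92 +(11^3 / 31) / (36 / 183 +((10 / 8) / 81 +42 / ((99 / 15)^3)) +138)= 15408931273437038437 / 42649253183250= 361294.28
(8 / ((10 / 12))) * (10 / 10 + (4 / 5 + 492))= 118512 / 25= 4740.48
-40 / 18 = -20 / 9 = -2.22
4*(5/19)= 20/19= 1.05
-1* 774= -774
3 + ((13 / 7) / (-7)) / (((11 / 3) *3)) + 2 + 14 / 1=10228 / 539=18.98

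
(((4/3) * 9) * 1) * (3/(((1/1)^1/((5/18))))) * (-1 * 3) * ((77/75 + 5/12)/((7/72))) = -15588/35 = -445.37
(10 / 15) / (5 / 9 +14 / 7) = 6 / 23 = 0.26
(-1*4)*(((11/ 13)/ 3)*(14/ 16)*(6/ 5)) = -77/ 65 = -1.18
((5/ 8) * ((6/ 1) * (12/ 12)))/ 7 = 0.54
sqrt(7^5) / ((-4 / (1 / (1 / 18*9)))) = -49*sqrt(7) / 2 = -64.82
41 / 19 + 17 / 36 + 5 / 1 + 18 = 17531 / 684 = 25.63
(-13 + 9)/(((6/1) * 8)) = -1/12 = -0.08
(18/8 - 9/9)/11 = 0.11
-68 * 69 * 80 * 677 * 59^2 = -884587264320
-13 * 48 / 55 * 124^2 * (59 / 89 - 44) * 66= 222038788608 / 445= 498963569.91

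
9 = 9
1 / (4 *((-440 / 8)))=-1 / 220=-0.00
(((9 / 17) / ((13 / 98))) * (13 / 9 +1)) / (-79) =-2156 / 17459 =-0.12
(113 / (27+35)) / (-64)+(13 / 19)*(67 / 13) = 263709 / 75392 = 3.50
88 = 88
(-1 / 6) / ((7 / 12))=-2 / 7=-0.29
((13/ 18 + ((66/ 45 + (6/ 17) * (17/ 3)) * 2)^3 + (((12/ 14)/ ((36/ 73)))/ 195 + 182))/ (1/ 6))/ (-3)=-316967848/ 307125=-1032.05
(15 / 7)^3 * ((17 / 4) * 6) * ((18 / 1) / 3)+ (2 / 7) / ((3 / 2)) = 1549321 / 1029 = 1505.66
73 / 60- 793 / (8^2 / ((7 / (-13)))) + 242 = 239893 / 960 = 249.89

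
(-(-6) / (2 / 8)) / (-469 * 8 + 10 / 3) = -36 / 5623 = -0.01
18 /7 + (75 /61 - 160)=-66697 /427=-156.20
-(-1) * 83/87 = 83/87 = 0.95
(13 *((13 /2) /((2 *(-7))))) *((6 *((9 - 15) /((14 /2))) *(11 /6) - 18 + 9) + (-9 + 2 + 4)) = 12675 /98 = 129.34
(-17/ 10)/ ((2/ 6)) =-51/ 10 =-5.10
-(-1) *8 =8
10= 10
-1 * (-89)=89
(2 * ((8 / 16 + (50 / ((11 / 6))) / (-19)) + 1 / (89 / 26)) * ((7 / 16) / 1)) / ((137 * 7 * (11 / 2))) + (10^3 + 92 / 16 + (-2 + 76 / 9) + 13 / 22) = 2044087149083 / 2018282904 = 1012.79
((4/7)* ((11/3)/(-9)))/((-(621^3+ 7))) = 1/1028688633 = 0.00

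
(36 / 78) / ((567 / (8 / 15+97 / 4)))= 0.02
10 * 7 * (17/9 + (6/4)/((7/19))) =3755/9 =417.22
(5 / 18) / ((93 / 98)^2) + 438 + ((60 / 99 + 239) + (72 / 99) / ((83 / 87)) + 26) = 50080560085 / 71068833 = 704.68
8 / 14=4 / 7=0.57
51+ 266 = 317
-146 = -146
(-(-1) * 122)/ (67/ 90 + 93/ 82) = 64.94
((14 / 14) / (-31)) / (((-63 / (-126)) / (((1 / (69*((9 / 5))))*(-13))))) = 130 / 19251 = 0.01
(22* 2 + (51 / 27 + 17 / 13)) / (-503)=-5522 / 58851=-0.09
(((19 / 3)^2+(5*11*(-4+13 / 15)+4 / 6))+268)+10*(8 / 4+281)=26698 / 9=2966.44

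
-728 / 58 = -364 / 29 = -12.55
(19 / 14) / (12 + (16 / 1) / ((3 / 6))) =19 / 616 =0.03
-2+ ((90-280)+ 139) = -53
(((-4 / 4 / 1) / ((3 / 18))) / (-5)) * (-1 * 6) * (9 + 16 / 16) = -72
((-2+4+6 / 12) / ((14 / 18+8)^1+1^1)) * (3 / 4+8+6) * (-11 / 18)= -295 / 128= -2.30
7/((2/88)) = 308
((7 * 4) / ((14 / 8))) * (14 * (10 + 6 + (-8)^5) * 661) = -4849392128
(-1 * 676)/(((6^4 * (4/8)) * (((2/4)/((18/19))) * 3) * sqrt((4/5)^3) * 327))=-845 * sqrt(5)/671004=-0.00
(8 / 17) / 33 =8 / 561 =0.01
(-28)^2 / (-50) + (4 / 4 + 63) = 1208 / 25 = 48.32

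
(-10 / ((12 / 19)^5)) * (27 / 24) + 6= -11716943 / 110592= -105.95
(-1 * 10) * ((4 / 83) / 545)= -0.00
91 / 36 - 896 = -32165 / 36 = -893.47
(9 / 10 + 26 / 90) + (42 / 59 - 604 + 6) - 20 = -3271487 / 5310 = -616.10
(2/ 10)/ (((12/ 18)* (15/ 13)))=13/ 50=0.26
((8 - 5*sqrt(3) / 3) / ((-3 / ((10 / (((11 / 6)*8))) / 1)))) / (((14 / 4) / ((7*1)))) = -2.32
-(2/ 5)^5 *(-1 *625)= 32/ 5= 6.40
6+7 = 13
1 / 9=0.11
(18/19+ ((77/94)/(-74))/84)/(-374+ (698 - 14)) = 1502287/491650080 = 0.00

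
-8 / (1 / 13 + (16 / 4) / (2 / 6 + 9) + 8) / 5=-364 / 1935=-0.19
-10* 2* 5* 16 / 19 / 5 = -320 / 19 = -16.84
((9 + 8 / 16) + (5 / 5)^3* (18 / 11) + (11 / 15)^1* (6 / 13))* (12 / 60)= 16409 / 7150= 2.29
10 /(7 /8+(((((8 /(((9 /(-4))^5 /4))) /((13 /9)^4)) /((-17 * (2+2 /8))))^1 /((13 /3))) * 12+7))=4544626320 /3583087531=1.27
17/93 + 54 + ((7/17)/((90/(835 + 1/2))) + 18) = 2403289/31620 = 76.01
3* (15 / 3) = 15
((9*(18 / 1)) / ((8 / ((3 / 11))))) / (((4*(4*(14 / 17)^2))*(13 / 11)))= 70227 / 163072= 0.43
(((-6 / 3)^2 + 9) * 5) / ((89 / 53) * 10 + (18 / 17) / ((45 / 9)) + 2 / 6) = 878475 / 234317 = 3.75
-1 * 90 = -90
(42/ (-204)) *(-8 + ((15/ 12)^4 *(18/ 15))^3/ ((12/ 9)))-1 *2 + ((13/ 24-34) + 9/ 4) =-30327291929/ 855638016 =-35.44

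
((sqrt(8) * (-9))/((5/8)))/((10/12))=-864 * sqrt(2)/25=-48.88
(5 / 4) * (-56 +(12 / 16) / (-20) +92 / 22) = -45633 / 704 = -64.82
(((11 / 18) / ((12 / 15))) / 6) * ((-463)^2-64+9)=1964545 / 72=27285.35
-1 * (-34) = 34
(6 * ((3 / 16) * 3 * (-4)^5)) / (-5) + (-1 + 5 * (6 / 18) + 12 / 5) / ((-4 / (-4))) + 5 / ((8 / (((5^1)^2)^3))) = 10459.89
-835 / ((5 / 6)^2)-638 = -9202 / 5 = -1840.40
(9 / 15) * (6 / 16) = 9 / 40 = 0.22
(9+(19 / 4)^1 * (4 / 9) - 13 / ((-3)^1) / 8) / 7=839 / 504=1.66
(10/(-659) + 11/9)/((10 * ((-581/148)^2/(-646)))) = -50649867728/10010371455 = -5.06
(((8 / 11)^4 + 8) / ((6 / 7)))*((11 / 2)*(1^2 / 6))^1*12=141428 / 1331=106.26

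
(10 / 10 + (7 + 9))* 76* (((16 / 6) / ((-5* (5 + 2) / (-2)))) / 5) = 20672 / 525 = 39.38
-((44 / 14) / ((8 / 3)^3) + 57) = -102441 / 1792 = -57.17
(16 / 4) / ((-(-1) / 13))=52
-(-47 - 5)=52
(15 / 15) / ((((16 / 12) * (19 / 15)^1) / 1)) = 45 / 76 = 0.59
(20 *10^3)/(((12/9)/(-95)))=-1425000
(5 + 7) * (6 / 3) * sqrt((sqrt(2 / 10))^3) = 24 * 5^(1 / 4) / 5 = 7.18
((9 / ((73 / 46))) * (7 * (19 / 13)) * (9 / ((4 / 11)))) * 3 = 8176707 / 1898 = 4308.06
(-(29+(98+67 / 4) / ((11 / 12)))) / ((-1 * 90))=848 / 495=1.71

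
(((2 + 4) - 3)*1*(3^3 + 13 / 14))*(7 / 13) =1173 / 26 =45.12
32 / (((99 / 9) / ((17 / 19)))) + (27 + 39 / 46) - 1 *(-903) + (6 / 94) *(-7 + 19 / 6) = 210838302 / 225929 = 933.21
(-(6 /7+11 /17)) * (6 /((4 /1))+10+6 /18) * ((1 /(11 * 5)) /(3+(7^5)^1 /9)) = -38127 /220357060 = -0.00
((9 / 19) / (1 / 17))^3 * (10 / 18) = 1989765 / 6859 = 290.10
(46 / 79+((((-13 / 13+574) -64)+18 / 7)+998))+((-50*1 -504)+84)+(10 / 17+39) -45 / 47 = 476657693 / 441847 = 1078.78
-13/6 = -2.17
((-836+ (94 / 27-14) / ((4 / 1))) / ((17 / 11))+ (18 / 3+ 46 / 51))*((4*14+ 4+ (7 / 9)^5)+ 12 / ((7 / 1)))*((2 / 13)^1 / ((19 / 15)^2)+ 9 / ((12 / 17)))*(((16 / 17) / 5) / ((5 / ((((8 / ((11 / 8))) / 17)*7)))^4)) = -12470326611170586422935552 / 2945834136941418669375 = -4233.21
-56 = -56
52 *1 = 52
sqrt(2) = 1.41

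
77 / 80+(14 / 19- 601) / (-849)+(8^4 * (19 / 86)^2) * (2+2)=1912159641343 / 2386097520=801.38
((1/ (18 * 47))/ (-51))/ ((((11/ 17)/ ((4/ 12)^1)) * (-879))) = 1/ 73619766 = 0.00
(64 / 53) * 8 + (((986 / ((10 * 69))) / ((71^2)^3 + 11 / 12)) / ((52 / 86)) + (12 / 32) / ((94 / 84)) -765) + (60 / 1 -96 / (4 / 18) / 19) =-16435170814612833006473 / 22898458648223719340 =-717.74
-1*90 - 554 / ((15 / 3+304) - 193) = -5497 / 58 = -94.78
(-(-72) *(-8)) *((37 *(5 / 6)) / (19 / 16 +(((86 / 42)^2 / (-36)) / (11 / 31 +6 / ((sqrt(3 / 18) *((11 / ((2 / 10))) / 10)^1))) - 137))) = 7933718566926702144000 / 60667302730308037007 - 1058128140344647680 *sqrt(6) / 60667302730308037007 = 130.73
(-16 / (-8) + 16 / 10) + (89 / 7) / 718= 90913 / 25130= 3.62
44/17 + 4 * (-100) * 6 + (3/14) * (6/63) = -1997027/833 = -2397.39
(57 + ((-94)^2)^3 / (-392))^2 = 7436254437271142185921 / 2401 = 3097148870167072963.73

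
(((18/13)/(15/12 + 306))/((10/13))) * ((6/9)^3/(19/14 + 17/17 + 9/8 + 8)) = 1792/11853705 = 0.00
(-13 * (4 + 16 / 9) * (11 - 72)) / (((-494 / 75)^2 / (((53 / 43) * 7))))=14144375 / 15523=911.19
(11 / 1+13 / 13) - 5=7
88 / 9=9.78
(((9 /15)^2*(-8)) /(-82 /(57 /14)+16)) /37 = 1026 /54575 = 0.02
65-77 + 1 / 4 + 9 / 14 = -311 / 28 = -11.11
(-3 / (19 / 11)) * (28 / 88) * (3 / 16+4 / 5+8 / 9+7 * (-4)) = 14.44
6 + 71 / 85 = 581 / 85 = 6.84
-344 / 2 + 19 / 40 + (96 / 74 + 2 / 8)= -251567 / 1480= -169.98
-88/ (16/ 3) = -33/ 2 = -16.50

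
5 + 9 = 14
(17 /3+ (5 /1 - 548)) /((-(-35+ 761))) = 806 /1089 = 0.74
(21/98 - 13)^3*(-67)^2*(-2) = 25745936771/1372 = 18765260.04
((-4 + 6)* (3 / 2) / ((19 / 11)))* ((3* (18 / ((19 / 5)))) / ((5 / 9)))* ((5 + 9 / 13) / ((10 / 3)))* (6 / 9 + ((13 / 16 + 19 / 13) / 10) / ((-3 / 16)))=-63197739 / 1525225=-41.44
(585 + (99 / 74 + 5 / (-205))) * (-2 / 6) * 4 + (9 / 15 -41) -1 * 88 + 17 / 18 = -124134007 / 136530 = -909.21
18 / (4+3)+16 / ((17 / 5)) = 7.28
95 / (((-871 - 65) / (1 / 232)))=-95 / 217152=-0.00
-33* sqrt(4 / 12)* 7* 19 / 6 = -1463* sqrt(3) / 6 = -422.33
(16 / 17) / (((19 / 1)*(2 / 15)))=120 / 323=0.37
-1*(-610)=610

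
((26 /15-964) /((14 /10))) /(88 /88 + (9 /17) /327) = -1910443 /2784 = -686.22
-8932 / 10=-4466 / 5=-893.20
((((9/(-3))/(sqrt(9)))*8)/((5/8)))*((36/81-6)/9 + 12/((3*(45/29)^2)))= -135296/10125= -13.36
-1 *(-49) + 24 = 73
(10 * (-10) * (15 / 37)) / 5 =-300 / 37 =-8.11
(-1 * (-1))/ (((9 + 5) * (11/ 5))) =5/ 154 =0.03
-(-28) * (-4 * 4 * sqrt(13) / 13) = -448 * sqrt(13) / 13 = -124.25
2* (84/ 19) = 168/ 19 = 8.84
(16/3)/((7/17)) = 12.95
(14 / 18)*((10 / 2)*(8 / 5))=6.22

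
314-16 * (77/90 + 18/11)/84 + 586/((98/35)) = 5434621/10395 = 522.81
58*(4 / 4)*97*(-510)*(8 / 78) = -3825680 / 13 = -294283.08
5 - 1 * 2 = 3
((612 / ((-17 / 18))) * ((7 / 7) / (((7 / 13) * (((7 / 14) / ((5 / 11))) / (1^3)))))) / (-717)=28080 / 18403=1.53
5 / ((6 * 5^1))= 1 / 6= 0.17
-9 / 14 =-0.64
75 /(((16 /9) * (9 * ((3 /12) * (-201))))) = -25 /268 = -0.09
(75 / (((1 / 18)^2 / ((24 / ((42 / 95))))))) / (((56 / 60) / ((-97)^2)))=651620295000 / 49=13298373367.35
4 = 4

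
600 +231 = 831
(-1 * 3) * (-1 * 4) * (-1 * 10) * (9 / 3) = -360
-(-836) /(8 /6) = 627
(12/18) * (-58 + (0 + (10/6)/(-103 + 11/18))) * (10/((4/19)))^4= -114592455625/582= -196894253.65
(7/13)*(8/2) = 2.15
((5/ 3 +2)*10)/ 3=110/ 9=12.22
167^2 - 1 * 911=26978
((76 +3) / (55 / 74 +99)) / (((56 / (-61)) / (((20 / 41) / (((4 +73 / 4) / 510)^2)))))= -60821784000 / 275072567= -221.11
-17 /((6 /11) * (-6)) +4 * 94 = 13723 /36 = 381.19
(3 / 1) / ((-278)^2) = 3 / 77284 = 0.00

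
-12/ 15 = -4/ 5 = -0.80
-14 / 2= -7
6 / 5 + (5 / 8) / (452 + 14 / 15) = 326487 / 271760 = 1.20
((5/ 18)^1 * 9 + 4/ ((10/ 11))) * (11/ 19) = 759/ 190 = 3.99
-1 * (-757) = 757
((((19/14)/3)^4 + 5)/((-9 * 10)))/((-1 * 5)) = 15688801/1400263200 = 0.01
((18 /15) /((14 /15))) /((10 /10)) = 9 /7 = 1.29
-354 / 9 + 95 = 167 / 3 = 55.67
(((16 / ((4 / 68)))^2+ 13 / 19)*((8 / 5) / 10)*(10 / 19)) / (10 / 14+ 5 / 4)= 314878816 / 99275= 3171.78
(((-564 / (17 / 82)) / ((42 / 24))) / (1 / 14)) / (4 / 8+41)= -524.43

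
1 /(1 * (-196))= -0.01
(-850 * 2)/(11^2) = -1700/121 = -14.05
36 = 36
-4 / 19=-0.21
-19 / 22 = -0.86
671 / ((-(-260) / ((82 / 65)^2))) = 1127951 / 274625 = 4.11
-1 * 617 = -617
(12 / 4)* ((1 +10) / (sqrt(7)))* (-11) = -363* sqrt(7) / 7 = -137.20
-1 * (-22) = 22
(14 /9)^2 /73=196 /5913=0.03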